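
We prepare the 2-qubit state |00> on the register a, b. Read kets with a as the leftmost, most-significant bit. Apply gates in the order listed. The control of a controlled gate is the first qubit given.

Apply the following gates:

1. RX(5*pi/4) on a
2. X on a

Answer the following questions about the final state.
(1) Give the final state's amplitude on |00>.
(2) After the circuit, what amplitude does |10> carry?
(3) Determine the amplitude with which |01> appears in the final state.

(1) The final state's coefficient on |00> equals -I*sqrt(sqrt(2) + 2)/2.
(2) The amplitude on |10> is -sqrt(2 - sqrt(2))/2.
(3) The final state's coefficient on |01> equals 0.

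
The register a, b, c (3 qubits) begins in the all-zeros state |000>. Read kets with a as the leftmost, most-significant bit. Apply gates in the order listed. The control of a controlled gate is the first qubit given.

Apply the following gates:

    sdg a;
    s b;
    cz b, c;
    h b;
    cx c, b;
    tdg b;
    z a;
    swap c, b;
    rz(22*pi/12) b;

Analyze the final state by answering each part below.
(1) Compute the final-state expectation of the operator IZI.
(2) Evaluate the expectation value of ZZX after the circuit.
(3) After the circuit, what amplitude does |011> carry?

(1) In the final state, IZI has expectation 1.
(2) The observable ZZX averages to sqrt(2)/2.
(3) |011> carries amplitude 0 in the final state.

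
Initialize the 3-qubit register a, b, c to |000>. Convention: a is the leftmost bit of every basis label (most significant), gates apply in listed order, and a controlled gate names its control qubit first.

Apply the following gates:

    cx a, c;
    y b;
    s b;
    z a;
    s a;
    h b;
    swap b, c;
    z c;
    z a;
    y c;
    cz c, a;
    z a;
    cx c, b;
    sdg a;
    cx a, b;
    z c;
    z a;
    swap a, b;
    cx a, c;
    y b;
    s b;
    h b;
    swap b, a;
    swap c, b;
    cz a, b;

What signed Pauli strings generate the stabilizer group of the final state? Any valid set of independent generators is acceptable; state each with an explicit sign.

One valid set of independent stabilizer generators is -XII, +IIX, +IZI (any independent generating set of the same group is equally correct).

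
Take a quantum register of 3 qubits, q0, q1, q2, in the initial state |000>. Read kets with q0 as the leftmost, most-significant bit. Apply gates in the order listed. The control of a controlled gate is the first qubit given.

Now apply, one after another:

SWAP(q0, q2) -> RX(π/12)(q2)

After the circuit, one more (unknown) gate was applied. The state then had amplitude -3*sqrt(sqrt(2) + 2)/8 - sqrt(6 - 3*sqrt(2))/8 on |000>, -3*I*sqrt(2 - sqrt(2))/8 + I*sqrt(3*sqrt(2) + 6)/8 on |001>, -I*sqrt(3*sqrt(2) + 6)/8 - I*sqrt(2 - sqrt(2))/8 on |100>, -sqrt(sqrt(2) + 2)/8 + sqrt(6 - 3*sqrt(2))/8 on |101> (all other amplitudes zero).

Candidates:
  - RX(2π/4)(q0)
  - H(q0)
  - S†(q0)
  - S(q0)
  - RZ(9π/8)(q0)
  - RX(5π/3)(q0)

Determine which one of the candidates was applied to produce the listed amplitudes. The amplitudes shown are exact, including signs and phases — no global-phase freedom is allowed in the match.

The unique candidate consistent with the amplitudes is RX(5π/3)(q0).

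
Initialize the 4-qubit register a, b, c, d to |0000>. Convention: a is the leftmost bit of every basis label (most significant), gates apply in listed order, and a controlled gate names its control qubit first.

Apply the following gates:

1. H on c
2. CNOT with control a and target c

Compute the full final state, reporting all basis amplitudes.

The final amplitudes are sqrt(2)/2 on |0000>, sqrt(2)/2 on |0010>, and 0 on every other basis state.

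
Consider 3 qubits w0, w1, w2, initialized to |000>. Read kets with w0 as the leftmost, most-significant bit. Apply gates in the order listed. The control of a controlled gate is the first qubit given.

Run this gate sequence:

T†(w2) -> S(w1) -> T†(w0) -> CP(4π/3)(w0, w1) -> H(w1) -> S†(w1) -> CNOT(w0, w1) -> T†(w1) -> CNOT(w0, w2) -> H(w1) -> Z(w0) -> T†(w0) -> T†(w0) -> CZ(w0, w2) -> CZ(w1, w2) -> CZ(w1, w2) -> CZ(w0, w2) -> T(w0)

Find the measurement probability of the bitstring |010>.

The probability of measuring |010> is sqrt(2)/4 + 1/2. Key observation: gates 13-18 undo each other exactly, leaving only the rest of the circuit to track.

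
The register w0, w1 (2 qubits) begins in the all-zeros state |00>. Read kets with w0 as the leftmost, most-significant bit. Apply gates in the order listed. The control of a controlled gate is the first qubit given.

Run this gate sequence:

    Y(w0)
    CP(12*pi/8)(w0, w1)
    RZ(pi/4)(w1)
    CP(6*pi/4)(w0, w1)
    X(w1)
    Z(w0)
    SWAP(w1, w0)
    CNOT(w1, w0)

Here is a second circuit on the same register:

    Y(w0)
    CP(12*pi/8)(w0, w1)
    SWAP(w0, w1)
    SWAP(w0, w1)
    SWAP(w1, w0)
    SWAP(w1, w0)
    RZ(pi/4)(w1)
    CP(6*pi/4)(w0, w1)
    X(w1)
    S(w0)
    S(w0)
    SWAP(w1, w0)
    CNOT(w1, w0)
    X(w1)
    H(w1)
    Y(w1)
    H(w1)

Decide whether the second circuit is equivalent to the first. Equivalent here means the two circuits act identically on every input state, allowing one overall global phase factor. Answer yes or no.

No — the two circuits implement different unitaries, even allowing a global phase.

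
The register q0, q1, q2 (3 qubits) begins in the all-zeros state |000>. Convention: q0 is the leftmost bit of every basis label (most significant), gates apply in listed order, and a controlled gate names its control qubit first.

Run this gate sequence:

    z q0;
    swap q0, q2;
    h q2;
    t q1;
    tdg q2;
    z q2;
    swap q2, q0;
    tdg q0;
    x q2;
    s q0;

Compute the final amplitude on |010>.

The amplitude on |010> is 0.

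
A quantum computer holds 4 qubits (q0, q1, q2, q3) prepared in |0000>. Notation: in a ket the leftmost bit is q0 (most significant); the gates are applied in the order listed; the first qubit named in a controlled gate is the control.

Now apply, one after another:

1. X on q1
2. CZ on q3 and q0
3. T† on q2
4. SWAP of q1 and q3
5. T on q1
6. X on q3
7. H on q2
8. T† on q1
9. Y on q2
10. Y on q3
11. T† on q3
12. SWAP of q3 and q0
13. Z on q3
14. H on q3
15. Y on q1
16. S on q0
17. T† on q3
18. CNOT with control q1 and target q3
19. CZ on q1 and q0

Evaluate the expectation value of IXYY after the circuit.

The expectation value of IXYY is 0.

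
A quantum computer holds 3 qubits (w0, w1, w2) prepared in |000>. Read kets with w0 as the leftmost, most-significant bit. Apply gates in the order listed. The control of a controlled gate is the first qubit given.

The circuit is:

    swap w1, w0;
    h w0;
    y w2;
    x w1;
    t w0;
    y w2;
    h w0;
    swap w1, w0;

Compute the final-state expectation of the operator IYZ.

The observable IYZ averages to -sqrt(2)/2.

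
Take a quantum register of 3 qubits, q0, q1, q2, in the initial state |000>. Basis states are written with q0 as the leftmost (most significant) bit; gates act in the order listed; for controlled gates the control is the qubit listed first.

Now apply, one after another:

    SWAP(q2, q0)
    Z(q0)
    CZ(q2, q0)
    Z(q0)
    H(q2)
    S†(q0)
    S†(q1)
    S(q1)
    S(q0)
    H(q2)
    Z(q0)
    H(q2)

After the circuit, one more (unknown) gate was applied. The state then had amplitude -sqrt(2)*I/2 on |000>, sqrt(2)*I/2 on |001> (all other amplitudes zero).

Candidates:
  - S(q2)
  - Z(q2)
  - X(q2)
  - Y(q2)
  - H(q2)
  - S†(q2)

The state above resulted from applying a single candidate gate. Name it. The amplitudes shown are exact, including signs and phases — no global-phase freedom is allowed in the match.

The applied gate was Y(q2). Key observation: gates 4-11 undo each other exactly, leaving only the rest of the circuit to track.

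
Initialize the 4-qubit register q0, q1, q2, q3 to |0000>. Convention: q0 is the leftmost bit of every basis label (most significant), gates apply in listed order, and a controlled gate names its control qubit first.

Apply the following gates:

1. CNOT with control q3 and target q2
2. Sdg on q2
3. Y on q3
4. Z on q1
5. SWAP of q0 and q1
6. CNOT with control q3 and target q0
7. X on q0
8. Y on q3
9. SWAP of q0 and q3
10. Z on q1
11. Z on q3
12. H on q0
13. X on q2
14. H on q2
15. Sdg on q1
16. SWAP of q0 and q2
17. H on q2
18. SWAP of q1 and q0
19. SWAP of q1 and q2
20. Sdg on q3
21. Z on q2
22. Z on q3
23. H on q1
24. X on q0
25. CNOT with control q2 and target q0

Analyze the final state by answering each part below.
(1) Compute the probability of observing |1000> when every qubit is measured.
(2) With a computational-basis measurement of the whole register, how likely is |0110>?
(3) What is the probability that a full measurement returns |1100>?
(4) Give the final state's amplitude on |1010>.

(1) A full measurement returns |1000> with probability 1/4.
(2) The probability of measuring |0110> is 1/4.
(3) The probability of measuring |1100> is 1/4.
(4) |1010> carries amplitude 0 in the final state.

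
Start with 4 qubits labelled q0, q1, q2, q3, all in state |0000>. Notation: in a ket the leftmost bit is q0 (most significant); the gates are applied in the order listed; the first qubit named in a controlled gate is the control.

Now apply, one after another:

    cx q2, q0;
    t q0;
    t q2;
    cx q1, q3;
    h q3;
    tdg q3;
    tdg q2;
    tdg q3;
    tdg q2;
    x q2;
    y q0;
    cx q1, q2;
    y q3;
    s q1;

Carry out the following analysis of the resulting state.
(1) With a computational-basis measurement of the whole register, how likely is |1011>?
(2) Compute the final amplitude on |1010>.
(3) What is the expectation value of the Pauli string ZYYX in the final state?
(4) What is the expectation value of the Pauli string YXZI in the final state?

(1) The probability of measuring |1011> is 1/2.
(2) The amplitude on |1010> is -sqrt(2)*I/2.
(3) The observable ZYYX averages to 0.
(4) The observable YXZI averages to 0.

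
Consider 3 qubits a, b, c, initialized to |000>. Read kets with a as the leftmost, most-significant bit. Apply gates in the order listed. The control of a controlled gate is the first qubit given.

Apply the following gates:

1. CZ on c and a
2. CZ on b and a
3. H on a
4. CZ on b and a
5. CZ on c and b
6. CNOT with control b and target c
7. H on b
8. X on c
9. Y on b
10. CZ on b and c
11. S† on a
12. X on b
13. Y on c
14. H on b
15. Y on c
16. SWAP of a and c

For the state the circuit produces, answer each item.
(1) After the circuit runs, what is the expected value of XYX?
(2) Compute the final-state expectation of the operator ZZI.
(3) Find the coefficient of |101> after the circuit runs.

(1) The expectation value of XYX is 0.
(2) The expectation value of ZZI is -1.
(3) The amplitude on |101> is -sqrt(2)/2.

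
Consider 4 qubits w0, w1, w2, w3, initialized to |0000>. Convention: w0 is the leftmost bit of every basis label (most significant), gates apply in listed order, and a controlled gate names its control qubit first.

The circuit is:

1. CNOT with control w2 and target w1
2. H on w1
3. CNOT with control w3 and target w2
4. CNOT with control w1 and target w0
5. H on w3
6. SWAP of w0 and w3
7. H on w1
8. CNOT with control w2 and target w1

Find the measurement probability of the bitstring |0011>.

A full measurement returns |0011> with probability 0.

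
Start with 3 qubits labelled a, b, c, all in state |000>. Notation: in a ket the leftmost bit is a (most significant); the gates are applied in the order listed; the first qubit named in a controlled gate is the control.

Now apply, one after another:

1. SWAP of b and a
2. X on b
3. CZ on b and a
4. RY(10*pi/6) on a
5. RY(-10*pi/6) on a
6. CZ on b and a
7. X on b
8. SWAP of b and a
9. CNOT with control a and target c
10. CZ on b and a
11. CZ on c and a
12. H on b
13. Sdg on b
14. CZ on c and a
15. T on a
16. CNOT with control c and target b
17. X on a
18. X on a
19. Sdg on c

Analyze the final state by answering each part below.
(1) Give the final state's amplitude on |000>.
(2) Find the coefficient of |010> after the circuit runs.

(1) The amplitude on |000> is sqrt(2)/2. Key observation: steps 1-8 multiply out to the identity, so the circuit reduces to the remaining gates.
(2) The final state's coefficient on |010> equals -sqrt(2)*I/2.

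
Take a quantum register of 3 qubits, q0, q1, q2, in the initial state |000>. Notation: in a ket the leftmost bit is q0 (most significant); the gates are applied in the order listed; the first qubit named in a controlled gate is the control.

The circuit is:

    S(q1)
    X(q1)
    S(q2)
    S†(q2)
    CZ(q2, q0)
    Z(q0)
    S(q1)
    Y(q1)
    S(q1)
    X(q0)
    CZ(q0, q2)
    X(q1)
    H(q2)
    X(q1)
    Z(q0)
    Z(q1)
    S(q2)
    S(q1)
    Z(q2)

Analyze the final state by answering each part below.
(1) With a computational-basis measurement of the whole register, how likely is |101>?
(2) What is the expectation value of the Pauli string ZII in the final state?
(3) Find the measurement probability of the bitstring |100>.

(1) Outcome |101> occurs with probability 1/2.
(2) In the final state, ZII has expectation -1.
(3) The probability of measuring |100> is 1/2.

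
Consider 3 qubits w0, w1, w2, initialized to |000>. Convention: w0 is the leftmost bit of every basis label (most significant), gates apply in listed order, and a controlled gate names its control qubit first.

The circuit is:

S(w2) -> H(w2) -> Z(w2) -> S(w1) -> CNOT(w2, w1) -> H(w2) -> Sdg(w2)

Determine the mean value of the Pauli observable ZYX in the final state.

In the final state, ZYX has expectation -1.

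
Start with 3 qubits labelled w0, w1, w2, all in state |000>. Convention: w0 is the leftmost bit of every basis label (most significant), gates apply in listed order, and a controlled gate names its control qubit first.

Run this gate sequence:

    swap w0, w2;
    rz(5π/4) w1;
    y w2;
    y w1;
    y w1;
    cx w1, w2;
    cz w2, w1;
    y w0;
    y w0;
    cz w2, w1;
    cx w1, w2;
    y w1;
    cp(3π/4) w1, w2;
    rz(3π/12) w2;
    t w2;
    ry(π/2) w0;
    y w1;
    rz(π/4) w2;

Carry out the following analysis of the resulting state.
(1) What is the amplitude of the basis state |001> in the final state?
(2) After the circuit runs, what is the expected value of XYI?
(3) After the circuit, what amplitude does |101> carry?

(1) The amplitude on |001> is -sqrt(2)*exp(I*pi/8)/2. Key observation: gates 5-12 undo each other exactly, leaving only the rest of the circuit to track.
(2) In the final state, XYI has expectation 0.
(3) The amplitude on |101> is -sqrt(2)*exp(I*pi/8)/2.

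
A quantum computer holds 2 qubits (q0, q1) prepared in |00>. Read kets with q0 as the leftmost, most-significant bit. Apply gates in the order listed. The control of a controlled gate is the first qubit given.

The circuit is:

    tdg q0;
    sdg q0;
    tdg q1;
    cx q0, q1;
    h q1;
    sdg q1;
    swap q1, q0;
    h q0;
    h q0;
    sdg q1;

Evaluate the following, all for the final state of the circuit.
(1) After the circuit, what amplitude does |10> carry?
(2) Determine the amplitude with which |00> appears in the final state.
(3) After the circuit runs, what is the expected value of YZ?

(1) The final state's coefficient on |10> equals -sqrt(2)*I/2. Key observation: the block from step 8 through step 9 cancels to the identity and can be dropped.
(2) The final state's coefficient on |00> equals sqrt(2)/2.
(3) In the final state, YZ has expectation -1.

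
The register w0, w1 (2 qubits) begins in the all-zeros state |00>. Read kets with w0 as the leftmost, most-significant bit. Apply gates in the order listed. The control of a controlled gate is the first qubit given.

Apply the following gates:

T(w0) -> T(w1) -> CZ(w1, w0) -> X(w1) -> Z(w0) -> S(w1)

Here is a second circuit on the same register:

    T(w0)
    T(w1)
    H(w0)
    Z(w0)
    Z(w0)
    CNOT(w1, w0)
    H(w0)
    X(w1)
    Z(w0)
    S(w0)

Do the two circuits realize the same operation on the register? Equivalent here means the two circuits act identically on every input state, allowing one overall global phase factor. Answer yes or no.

No: there is an input state on which the two circuits produce genuinely different outputs (not merely differing by a phase).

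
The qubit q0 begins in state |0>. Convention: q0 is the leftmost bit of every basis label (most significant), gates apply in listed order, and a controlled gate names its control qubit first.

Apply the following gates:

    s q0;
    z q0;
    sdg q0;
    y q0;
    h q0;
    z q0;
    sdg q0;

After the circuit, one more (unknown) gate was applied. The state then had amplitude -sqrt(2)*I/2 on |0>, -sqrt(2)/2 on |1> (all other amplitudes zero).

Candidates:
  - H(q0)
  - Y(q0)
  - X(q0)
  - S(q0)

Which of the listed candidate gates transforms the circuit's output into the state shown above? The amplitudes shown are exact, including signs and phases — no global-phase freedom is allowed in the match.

The applied gate was Y(q0).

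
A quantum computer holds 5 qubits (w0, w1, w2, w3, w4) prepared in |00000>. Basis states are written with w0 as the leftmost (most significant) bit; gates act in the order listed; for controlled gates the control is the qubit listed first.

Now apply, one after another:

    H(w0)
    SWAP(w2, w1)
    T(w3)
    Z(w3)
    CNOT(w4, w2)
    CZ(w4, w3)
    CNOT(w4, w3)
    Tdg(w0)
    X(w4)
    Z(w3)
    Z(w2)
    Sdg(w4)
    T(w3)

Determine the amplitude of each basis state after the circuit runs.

After the circuit, the state carries amplitude -sqrt(2)*I/2 on |00001>, -sqrt(2)*exp(I*pi/4)/2 on |10001>, and 0 on every other basis state.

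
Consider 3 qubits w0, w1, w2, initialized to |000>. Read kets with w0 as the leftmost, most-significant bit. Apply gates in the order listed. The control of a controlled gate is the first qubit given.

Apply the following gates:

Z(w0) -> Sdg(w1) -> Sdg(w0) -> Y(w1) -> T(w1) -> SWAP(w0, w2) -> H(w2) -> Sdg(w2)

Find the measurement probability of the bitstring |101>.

Outcome |101> occurs with probability 0.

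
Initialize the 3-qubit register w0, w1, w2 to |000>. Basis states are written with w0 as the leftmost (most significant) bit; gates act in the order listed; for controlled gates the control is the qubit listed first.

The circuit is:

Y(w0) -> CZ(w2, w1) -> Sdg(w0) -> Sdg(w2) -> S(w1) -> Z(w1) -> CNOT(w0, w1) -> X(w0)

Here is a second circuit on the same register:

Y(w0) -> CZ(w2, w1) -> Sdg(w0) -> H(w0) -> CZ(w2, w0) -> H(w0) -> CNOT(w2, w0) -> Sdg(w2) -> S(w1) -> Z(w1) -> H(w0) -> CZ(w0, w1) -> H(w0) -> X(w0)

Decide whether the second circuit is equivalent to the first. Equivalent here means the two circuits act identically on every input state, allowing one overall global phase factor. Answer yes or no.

No, they are not equivalent — no single phase factor reconciles the two unitaries.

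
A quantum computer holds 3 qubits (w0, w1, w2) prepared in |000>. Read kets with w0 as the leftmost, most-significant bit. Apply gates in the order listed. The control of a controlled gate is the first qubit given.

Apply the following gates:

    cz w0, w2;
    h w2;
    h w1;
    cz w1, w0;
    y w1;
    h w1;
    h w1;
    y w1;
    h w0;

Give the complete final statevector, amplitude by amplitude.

After the circuit, the state carries amplitude sqrt(2)/4 on |000>, sqrt(2)/4 on |001>, sqrt(2)/4 on |010>, sqrt(2)/4 on |011>, sqrt(2)/4 on |100>, sqrt(2)/4 on |101>, sqrt(2)/4 on |110>, sqrt(2)/4 on |111>. Key observation: gates 5-8 undo each other exactly, leaving only the rest of the circuit to track.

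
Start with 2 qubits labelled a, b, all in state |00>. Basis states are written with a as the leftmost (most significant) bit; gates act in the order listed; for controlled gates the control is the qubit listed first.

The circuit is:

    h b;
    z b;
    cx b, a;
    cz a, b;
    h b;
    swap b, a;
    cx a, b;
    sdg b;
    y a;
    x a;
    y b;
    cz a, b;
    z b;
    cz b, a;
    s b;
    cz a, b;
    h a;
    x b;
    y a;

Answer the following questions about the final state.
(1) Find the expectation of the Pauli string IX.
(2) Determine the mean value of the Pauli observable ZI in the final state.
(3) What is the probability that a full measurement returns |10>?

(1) In the final state, IX has expectation -1.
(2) The observable ZI averages to 1.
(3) The probability of measuring |10> is 0.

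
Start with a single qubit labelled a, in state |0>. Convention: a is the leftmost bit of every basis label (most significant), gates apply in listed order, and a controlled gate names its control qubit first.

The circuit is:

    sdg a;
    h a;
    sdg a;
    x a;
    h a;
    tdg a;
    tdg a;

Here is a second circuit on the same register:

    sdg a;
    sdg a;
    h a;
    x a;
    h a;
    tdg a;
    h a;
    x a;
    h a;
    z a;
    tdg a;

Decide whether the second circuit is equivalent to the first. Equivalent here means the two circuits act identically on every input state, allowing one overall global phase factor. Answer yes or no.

No — the two circuits implement different unitaries, even allowing a global phase.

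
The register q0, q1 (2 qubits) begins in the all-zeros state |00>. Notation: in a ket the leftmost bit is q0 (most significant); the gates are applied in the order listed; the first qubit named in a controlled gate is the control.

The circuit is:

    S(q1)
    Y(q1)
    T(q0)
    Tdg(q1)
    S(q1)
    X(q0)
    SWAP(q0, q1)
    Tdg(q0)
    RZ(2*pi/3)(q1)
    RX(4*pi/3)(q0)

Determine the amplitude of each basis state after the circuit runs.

The resulting statevector has amplitude 0 on |00>, sqrt(3)*exp(I*pi/3)/2 on |01>, 0 on |10>, -exp(5*I*pi/6)/2 on |11>.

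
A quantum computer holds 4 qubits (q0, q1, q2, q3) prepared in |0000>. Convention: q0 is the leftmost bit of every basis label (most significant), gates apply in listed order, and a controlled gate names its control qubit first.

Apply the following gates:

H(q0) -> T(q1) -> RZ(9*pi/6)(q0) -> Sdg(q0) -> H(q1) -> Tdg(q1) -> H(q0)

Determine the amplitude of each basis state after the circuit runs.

After the circuit, the state carries amplitude -sqrt(2)*exp(I*pi/4)/2 on |1000>, -sqrt(2)/2 on |1100>, and 0 on every other basis state.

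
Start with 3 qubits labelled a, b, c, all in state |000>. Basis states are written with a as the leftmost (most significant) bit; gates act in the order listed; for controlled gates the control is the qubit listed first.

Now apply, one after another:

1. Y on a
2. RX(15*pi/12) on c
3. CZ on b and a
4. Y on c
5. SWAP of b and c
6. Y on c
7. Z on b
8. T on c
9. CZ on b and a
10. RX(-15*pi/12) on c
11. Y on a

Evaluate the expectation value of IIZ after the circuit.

In the final state, IIZ has expectation sqrt(2)/2.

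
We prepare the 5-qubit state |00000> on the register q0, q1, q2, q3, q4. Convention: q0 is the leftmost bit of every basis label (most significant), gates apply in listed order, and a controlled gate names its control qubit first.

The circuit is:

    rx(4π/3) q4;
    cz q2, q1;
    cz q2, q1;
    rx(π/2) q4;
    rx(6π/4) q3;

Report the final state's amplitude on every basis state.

The resulting statevector has amplitude 1/4 + sqrt(3)/4 on |00000>, I*(-1 + sqrt(3))/4 on |00001>, I*(1 + sqrt(3))/4 on |00010>, 1/4 - sqrt(3)/4 on |00011>, and 0 on every other basis state. Key observation: steps 2-3 multiply out to the identity, so the circuit reduces to the remaining gates.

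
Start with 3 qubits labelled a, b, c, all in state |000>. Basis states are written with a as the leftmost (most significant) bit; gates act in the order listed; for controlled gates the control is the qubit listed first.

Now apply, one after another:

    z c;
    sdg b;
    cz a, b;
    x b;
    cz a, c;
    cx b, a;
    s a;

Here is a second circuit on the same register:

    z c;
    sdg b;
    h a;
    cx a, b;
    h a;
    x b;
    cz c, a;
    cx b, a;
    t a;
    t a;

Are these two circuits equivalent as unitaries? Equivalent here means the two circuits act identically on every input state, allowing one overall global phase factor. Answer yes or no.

No: there is an input state on which the two circuits produce genuinely different outputs (not merely differing by a phase).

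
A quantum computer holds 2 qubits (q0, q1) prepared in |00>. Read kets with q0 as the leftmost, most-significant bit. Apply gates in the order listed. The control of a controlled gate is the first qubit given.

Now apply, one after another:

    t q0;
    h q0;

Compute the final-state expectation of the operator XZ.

The observable XZ averages to 1.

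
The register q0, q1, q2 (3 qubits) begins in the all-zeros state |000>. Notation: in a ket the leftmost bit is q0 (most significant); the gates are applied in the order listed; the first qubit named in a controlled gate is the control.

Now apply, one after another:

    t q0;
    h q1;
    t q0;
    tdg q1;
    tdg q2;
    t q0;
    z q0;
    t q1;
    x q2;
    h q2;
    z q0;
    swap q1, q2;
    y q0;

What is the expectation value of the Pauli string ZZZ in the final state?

The observable ZZZ averages to 0.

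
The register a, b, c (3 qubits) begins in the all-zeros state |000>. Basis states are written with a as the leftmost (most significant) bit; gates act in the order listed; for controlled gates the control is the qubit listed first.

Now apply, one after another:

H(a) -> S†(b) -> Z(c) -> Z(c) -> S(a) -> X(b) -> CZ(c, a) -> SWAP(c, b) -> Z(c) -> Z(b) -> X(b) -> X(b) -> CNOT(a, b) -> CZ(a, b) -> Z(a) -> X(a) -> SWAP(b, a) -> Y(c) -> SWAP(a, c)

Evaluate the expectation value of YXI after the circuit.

The observable YXI averages to 0.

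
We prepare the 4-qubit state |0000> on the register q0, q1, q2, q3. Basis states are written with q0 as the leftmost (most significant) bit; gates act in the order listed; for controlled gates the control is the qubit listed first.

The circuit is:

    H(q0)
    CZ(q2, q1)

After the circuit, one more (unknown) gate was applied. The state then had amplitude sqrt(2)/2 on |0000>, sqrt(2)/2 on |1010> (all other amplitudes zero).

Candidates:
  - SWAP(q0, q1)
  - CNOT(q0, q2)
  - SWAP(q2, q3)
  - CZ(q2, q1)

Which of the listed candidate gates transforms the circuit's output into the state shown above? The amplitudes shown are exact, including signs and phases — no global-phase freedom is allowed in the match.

The unique candidate consistent with the amplitudes is CNOT(q0, q2).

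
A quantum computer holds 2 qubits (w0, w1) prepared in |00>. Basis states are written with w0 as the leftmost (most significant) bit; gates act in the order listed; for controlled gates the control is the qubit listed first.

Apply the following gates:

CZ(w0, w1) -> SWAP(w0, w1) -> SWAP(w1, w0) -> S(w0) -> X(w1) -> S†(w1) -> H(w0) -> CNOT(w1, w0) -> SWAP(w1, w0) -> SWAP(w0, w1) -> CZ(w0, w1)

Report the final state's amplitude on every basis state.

The resulting statevector has amplitude 0 on |00>, -sqrt(2)*I/2 on |01>, 0 on |10>, sqrt(2)*I/2 on |11>.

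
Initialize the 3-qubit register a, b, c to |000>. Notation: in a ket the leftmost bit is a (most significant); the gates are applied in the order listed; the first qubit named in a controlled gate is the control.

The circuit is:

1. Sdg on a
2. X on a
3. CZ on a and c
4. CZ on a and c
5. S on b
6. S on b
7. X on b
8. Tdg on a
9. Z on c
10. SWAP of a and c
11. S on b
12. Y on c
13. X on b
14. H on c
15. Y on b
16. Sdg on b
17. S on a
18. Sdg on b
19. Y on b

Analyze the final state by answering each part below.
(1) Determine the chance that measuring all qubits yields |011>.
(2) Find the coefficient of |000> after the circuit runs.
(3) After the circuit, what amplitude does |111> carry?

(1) A full measurement returns |011> with probability 0.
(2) The final state's coefficient on |000> equals sqrt(2)*exp(3*I*pi/4)/2.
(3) |111> carries amplitude 0 in the final state.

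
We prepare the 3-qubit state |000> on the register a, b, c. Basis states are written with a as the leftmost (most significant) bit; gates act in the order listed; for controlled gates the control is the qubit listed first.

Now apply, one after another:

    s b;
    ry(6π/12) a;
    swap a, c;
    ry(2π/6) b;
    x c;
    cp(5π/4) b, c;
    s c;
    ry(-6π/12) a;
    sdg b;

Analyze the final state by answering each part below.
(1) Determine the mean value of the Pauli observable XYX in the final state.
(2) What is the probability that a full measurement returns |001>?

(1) The observable XYX averages to sqrt(6)/8.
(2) The probability of measuring |001> is 3/16.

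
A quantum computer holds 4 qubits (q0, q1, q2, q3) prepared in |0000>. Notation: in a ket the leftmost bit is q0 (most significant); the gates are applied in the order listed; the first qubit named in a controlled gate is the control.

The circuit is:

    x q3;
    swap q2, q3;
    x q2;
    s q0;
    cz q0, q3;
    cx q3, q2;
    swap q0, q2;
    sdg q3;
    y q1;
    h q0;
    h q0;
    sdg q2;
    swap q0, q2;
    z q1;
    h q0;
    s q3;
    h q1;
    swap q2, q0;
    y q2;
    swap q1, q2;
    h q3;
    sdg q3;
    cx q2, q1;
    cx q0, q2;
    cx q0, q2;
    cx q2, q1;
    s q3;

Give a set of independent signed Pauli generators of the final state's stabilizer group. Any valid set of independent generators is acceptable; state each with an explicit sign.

The final state is stabilized by the group generated by -IXII, -IIXI, +IIIX, +ZIII; other independent generating sets are equally valid. Key observation: steps 22-27 multiply out to the identity, so the circuit reduces to the remaining gates.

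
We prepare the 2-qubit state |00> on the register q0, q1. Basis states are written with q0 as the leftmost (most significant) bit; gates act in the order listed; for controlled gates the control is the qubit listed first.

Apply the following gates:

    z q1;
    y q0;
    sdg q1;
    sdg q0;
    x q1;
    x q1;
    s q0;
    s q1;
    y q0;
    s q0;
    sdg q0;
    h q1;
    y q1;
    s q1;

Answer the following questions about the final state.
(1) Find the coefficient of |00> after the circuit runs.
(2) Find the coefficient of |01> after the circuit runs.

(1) The final state's coefficient on |00> equals -sqrt(2)*I/2. Key observation: the block from step 2 through step 9 cancels to the identity and can be dropped.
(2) The final state's coefficient on |01> equals -sqrt(2)/2.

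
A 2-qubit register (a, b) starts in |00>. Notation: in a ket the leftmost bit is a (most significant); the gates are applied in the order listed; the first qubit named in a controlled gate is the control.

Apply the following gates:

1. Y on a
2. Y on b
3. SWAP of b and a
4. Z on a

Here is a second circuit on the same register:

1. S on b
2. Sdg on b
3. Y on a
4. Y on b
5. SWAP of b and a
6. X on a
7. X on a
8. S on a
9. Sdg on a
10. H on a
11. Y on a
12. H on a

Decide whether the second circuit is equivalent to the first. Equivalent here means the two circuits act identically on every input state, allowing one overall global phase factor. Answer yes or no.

No — the two circuits implement different unitaries, even allowing a global phase.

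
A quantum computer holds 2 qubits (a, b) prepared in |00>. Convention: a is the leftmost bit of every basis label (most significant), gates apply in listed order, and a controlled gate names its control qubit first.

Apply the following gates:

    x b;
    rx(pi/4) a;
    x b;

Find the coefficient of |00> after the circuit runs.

The final state's coefficient on |00> equals sqrt(sqrt(2) + 2)/2.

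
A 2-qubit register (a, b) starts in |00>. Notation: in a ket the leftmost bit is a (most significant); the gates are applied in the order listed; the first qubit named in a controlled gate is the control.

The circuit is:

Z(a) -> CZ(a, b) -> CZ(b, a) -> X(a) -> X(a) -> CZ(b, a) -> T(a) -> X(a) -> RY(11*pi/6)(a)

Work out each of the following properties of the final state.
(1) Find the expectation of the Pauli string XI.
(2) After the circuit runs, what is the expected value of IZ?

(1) The observable XI averages to 1/2. Key observation: the block from step 4 through step 5 cancels to the identity and can be dropped.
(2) The observable IZ averages to 1.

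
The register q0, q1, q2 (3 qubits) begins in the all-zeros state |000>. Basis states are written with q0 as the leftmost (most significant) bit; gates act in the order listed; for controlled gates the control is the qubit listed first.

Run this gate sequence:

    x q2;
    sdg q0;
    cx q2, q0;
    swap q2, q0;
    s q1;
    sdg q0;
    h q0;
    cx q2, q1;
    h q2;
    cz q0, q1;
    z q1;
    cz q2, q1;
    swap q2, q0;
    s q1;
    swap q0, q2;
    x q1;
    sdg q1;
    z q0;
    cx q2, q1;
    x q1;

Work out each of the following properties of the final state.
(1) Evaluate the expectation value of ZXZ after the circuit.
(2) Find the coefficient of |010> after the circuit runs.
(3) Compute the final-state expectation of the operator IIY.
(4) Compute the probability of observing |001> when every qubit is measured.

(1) In the final state, ZXZ has expectation 0.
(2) |010> carries amplitude -1/2 in the final state.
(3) The observable IIY averages to 0.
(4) A full measurement returns |001> with probability 1/4.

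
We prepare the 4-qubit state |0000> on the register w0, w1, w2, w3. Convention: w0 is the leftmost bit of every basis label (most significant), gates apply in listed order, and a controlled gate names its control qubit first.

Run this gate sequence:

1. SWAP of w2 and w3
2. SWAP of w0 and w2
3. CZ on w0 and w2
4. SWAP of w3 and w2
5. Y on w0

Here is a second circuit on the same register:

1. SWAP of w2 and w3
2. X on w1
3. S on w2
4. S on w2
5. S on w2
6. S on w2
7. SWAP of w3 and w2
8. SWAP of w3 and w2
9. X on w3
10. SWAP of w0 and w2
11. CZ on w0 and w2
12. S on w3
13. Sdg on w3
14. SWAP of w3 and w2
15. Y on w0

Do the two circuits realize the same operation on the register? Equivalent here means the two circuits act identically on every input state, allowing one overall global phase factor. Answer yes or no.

No — the two circuits implement different unitaries, even allowing a global phase.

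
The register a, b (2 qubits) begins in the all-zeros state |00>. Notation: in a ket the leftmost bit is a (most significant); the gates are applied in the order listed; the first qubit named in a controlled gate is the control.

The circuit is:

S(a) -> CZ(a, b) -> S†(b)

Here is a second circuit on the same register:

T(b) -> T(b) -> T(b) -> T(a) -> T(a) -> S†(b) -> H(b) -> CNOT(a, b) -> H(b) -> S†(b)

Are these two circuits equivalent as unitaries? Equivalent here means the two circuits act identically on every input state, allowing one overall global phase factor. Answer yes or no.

No, they are not equivalent — no single phase factor reconciles the two unitaries.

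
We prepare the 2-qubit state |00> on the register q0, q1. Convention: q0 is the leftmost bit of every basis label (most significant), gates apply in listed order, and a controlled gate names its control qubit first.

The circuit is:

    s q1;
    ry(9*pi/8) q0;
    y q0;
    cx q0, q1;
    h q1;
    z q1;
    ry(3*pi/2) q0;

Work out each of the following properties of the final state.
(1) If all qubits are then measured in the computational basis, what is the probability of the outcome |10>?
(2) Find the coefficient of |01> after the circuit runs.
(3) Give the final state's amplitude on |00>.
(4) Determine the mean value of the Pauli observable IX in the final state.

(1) A full measurement returns |10> with probability 1/4 - sqrt(2 - sqrt(2))/8.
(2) The final state's coefficient on |01> equals -sqrt(2)*I*sin(3*pi/16)/2.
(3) The final state's coefficient on |00> equals sqrt(2)*I*sin(5*pi/16)/2.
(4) The expectation value of IX is -sqrt(sqrt(2) + 2)/2.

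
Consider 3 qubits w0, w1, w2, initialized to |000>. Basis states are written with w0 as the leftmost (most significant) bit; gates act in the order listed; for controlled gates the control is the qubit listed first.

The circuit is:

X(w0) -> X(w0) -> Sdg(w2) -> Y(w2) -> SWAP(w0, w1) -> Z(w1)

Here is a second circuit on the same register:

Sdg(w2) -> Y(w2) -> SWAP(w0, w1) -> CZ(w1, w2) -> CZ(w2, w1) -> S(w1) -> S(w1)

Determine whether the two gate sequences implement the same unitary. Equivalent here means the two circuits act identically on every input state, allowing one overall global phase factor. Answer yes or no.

Yes — the two circuits implement the same unitary up to a global phase.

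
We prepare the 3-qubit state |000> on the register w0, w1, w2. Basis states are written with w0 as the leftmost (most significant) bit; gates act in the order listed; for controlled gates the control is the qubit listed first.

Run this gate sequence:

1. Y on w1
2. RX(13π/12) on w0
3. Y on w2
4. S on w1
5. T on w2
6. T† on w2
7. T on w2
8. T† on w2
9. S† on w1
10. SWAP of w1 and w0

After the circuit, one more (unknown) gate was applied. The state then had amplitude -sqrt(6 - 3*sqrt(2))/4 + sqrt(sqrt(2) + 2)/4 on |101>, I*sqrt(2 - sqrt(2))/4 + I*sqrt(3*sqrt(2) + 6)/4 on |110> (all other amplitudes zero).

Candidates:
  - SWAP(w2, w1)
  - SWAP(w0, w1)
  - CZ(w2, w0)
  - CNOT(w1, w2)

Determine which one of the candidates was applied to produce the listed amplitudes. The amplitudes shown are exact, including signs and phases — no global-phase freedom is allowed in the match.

The unique candidate consistent with the amplitudes is CNOT(w1, w2). Key observation: gates 4-9 undo each other exactly, leaving only the rest of the circuit to track.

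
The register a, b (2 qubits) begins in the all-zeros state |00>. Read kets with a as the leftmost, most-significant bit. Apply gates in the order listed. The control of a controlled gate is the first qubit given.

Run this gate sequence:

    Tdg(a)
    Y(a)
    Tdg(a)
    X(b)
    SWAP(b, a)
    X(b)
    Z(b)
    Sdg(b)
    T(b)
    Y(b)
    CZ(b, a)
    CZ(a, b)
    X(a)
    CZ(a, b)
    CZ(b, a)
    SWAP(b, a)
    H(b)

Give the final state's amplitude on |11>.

|11> carries amplitude sqrt(2)*exp(3*I*pi/4)/2 in the final state.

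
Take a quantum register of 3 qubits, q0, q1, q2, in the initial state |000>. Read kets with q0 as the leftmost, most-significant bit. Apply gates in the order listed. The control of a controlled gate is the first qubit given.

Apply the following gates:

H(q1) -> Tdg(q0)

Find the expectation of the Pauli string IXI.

The observable IXI averages to 1.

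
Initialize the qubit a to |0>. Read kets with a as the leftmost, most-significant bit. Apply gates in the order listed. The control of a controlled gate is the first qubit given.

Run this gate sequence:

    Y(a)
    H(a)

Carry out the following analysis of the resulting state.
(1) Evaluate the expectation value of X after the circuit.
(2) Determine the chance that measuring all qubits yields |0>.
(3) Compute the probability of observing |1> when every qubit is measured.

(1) The expectation value of X is -1.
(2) Outcome |0> occurs with probability 1/2.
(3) The probability of measuring |1> is 1/2.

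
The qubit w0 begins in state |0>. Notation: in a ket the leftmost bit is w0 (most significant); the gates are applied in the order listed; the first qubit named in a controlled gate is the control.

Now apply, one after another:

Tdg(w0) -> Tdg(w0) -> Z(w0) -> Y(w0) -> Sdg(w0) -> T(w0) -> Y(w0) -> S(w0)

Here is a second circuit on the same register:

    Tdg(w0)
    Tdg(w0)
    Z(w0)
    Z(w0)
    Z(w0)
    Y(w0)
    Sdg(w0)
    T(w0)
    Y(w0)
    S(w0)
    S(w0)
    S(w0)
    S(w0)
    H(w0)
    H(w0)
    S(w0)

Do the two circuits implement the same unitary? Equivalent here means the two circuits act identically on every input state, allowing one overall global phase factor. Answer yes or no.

Yes: on every input state the two circuits agree up to one overall phase factor.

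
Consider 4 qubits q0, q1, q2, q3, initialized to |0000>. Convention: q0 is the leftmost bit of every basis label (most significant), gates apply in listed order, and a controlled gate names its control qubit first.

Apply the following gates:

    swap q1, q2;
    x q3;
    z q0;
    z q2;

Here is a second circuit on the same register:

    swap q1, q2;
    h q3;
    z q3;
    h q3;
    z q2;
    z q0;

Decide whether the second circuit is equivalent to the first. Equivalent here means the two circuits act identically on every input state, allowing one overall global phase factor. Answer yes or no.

Yes: on every input state the two circuits agree up to one overall phase factor.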